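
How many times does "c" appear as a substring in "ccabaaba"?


Searching for "c" in "ccabaaba"
Scanning each position:
  Position 0: "c" => MATCH
  Position 1: "c" => MATCH
  Position 2: "a" => no
  Position 3: "b" => no
  Position 4: "a" => no
  Position 5: "a" => no
  Position 6: "b" => no
  Position 7: "a" => no
Total occurrences: 2

2


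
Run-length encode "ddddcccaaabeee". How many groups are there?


Input: ddddcccaaabeee
Scanning for consecutive runs:
  Group 1: 'd' x 4 (positions 0-3)
  Group 2: 'c' x 3 (positions 4-6)
  Group 3: 'a' x 3 (positions 7-9)
  Group 4: 'b' x 1 (positions 10-10)
  Group 5: 'e' x 3 (positions 11-13)
Total groups: 5

5


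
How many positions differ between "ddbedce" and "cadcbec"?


Comparing "ddbedce" and "cadcbec" position by position:
  Position 0: 'd' vs 'c' => DIFFER
  Position 1: 'd' vs 'a' => DIFFER
  Position 2: 'b' vs 'd' => DIFFER
  Position 3: 'e' vs 'c' => DIFFER
  Position 4: 'd' vs 'b' => DIFFER
  Position 5: 'c' vs 'e' => DIFFER
  Position 6: 'e' vs 'c' => DIFFER
Positions that differ: 7

7


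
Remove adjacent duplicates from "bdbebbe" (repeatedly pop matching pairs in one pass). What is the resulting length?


Input: bdbebbe
Stack-based adjacent duplicate removal:
  Read 'b': push. Stack: b
  Read 'd': push. Stack: bd
  Read 'b': push. Stack: bdb
  Read 'e': push. Stack: bdbe
  Read 'b': push. Stack: bdbeb
  Read 'b': matches stack top 'b' => pop. Stack: bdbe
  Read 'e': matches stack top 'e' => pop. Stack: bdb
Final stack: "bdb" (length 3)

3


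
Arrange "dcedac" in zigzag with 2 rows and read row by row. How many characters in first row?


Zigzag "dcedac" into 2 rows:
Placing characters:
  'd' => row 0
  'c' => row 1
  'e' => row 0
  'd' => row 1
  'a' => row 0
  'c' => row 1
Rows:
  Row 0: "dea"
  Row 1: "cdc"
First row length: 3

3


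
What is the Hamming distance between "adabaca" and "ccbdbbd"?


Comparing "adabaca" and "ccbdbbd" position by position:
  Position 0: 'a' vs 'c' => differ
  Position 1: 'd' vs 'c' => differ
  Position 2: 'a' vs 'b' => differ
  Position 3: 'b' vs 'd' => differ
  Position 4: 'a' vs 'b' => differ
  Position 5: 'c' vs 'b' => differ
  Position 6: 'a' vs 'd' => differ
Total differences (Hamming distance): 7

7


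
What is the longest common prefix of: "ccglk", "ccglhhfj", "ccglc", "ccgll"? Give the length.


Words: ccglk, ccglhhfj, ccglc, ccgll
  Position 0: all 'c' => match
  Position 1: all 'c' => match
  Position 2: all 'g' => match
  Position 3: all 'l' => match
  Position 4: ('k', 'h', 'c', 'l') => mismatch, stop
LCP = "ccgl" (length 4)

4


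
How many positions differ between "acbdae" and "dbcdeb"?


Comparing "acbdae" and "dbcdeb" position by position:
  Position 0: 'a' vs 'd' => DIFFER
  Position 1: 'c' vs 'b' => DIFFER
  Position 2: 'b' vs 'c' => DIFFER
  Position 3: 'd' vs 'd' => same
  Position 4: 'a' vs 'e' => DIFFER
  Position 5: 'e' vs 'b' => DIFFER
Positions that differ: 5

5


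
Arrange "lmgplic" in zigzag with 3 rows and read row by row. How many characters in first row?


Zigzag "lmgplic" into 3 rows:
Placing characters:
  'l' => row 0
  'm' => row 1
  'g' => row 2
  'p' => row 1
  'l' => row 0
  'i' => row 1
  'c' => row 2
Rows:
  Row 0: "ll"
  Row 1: "mpi"
  Row 2: "gc"
First row length: 2

2


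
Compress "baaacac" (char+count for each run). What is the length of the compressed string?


Input: baaacac
Runs:
  'b' x 1 => "b1"
  'a' x 3 => "a3"
  'c' x 1 => "c1"
  'a' x 1 => "a1"
  'c' x 1 => "c1"
Compressed: "b1a3c1a1c1"
Compressed length: 10

10


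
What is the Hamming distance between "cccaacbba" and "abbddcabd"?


Comparing "cccaacbba" and "abbddcabd" position by position:
  Position 0: 'c' vs 'a' => differ
  Position 1: 'c' vs 'b' => differ
  Position 2: 'c' vs 'b' => differ
  Position 3: 'a' vs 'd' => differ
  Position 4: 'a' vs 'd' => differ
  Position 5: 'c' vs 'c' => same
  Position 6: 'b' vs 'a' => differ
  Position 7: 'b' vs 'b' => same
  Position 8: 'a' vs 'd' => differ
Total differences (Hamming distance): 7

7


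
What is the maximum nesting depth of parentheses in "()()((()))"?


Input: "()()((()))"
Tracking depth:
  Position 0 '(': depth becomes 1
  Position 1 ')': depth becomes 0
  Position 2 '(': depth becomes 1
  Position 3 ')': depth becomes 0
  Position 4 '(': depth becomes 1
  Position 5 '(': depth becomes 2
  Position 6 '(': depth becomes 3
  Position 7 ')': depth becomes 2
  Position 8 ')': depth becomes 1
  Position 9 ')': depth becomes 0
Maximum depth reached: 3

3


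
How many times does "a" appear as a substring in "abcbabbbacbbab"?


Searching for "a" in "abcbabbbacbbab"
Scanning each position:
  Position 0: "a" => MATCH
  Position 1: "b" => no
  Position 2: "c" => no
  Position 3: "b" => no
  Position 4: "a" => MATCH
  Position 5: "b" => no
  Position 6: "b" => no
  Position 7: "b" => no
  Position 8: "a" => MATCH
  Position 9: "c" => no
  Position 10: "b" => no
  Position 11: "b" => no
  Position 12: "a" => MATCH
  Position 13: "b" => no
Total occurrences: 4

4


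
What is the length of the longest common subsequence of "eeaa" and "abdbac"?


LCS of "eeaa" and "abdbac"
DP table:
           a    b    d    b    a    c
      0    0    0    0    0    0    0
  e   0    0    0    0    0    0    0
  e   0    0    0    0    0    0    0
  a   0    1    1    1    1    1    1
  a   0    1    1    1    1    2    2
LCS length = dp[4][6] = 2

2


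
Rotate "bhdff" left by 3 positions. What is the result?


Input: "bhdff", rotate left by 3
First 3 characters: "bhd"
Remaining characters: "ff"
Concatenate remaining + first: "ff" + "bhd" = "ffbhd"

ffbhd


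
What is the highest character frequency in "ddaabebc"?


Input: ddaabebc
Character counts:
  'a': 2
  'b': 2
  'c': 1
  'd': 2
  'e': 1
Maximum frequency: 2

2


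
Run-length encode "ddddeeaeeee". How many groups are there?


Input: ddddeeaeeee
Scanning for consecutive runs:
  Group 1: 'd' x 4 (positions 0-3)
  Group 2: 'e' x 2 (positions 4-5)
  Group 3: 'a' x 1 (positions 6-6)
  Group 4: 'e' x 4 (positions 7-10)
Total groups: 4

4


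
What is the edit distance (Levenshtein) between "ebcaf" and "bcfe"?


Computing edit distance: "ebcaf" -> "bcfe"
DP table:
           b    c    f    e
      0    1    2    3    4
  e   1    1    2    3    3
  b   2    1    2    3    4
  c   3    2    1    2    3
  a   4    3    2    2    3
  f   5    4    3    2    3
Edit distance = dp[5][4] = 3

3


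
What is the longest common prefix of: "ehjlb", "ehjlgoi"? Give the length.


Words: ehjlb, ehjlgoi
  Position 0: all 'e' => match
  Position 1: all 'h' => match
  Position 2: all 'j' => match
  Position 3: all 'l' => match
  Position 4: ('b', 'g') => mismatch, stop
LCP = "ehjl" (length 4)

4


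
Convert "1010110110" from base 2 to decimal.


Input: "1010110110" in base 2
Positional expansion:
  Digit '1' (value 1) x 2^9 = 512
  Digit '0' (value 0) x 2^8 = 0
  Digit '1' (value 1) x 2^7 = 128
  Digit '0' (value 0) x 2^6 = 0
  Digit '1' (value 1) x 2^5 = 32
  Digit '1' (value 1) x 2^4 = 16
  Digit '0' (value 0) x 2^3 = 0
  Digit '1' (value 1) x 2^2 = 4
  Digit '1' (value 1) x 2^1 = 2
  Digit '0' (value 0) x 2^0 = 0
Sum = 694

694


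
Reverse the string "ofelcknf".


Input: ofelcknf
Reading characters right to left:
  Position 7: 'f'
  Position 6: 'n'
  Position 5: 'k'
  Position 4: 'c'
  Position 3: 'l'
  Position 2: 'e'
  Position 1: 'f'
  Position 0: 'o'
Reversed: fnkclefo

fnkclefo


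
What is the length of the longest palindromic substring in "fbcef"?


Input: "fbcef"
Checking substrings for palindromes:
  No multi-char palindromic substrings found
Longest palindromic substring: "f" with length 1

1


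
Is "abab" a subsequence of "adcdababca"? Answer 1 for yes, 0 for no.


Check if "abab" is a subsequence of "adcdababca"
Greedy scan:
  Position 0 ('a'): matches sub[0] = 'a'
  Position 1 ('d'): no match needed
  Position 2 ('c'): no match needed
  Position 3 ('d'): no match needed
  Position 4 ('a'): no match needed
  Position 5 ('b'): matches sub[1] = 'b'
  Position 6 ('a'): matches sub[2] = 'a'
  Position 7 ('b'): matches sub[3] = 'b'
  Position 8 ('c'): no match needed
  Position 9 ('a'): no match needed
All 4 characters matched => is a subsequence

1


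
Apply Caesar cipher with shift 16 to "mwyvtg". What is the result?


Caesar cipher: shift "mwyvtg" by 16
  'm' (pos 12) + 16 = pos 2 = 'c'
  'w' (pos 22) + 16 = pos 12 = 'm'
  'y' (pos 24) + 16 = pos 14 = 'o'
  'v' (pos 21) + 16 = pos 11 = 'l'
  't' (pos 19) + 16 = pos 9 = 'j'
  'g' (pos 6) + 16 = pos 22 = 'w'
Result: cmoljw

cmoljw


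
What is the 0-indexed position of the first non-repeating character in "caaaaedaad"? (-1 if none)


Input: caaaaedaad
Character frequencies:
  'a': 6
  'c': 1
  'd': 2
  'e': 1
Scanning left to right for freq == 1:
  Position 0 ('c'): unique! => answer = 0

0


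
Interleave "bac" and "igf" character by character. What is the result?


Interleaving "bac" and "igf":
  Position 0: 'b' from first, 'i' from second => "bi"
  Position 1: 'a' from first, 'g' from second => "ag"
  Position 2: 'c' from first, 'f' from second => "cf"
Result: biagcf

biagcf


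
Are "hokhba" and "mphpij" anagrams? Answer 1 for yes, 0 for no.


Strings: "hokhba", "mphpij"
Sorted first:  abhhko
Sorted second: hijmpp
Differ at position 0: 'a' vs 'h' => not anagrams

0


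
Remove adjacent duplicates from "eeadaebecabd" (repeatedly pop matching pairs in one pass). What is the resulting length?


Input: eeadaebecabd
Stack-based adjacent duplicate removal:
  Read 'e': push. Stack: e
  Read 'e': matches stack top 'e' => pop. Stack: (empty)
  Read 'a': push. Stack: a
  Read 'd': push. Stack: ad
  Read 'a': push. Stack: ada
  Read 'e': push. Stack: adae
  Read 'b': push. Stack: adaeb
  Read 'e': push. Stack: adaebe
  Read 'c': push. Stack: adaebec
  Read 'a': push. Stack: adaebeca
  Read 'b': push. Stack: adaebecab
  Read 'd': push. Stack: adaebecabd
Final stack: "adaebecabd" (length 10)

10


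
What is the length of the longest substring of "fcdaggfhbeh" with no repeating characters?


Input: "fcdaggfhbeh"
Sliding window (track last position of each char):
  Position 0 ('f'): window [0,0] length 1 -- new best
  Position 1 ('c'): window [0,1] length 2 -- new best
  Position 2 ('d'): window [0,2] length 3 -- new best
  Position 3 ('a'): window [0,3] length 4 -- new best
  Position 4 ('g'): window [0,4] length 5 -- new best
  Position 5 ('g'): repeat (last at 4), move window start to 5
  Position 5 ('g'): window [5,5] length 1
  Position 6 ('f'): window [5,6] length 2
  Position 7 ('h'): window [5,7] length 3
  Position 8 ('b'): window [5,8] length 4
  Position 9 ('e'): window [5,9] length 5
  Position 10 ('h'): repeat (last at 7), move window start to 8
  Position 10 ('h'): window [8,10] length 3
Longest substring with no repeats: "fcdag" with length 5

5


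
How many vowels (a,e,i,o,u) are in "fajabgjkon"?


Input: fajabgjkon
Checking each character:
  'f' at position 0: consonant
  'a' at position 1: vowel (running total: 1)
  'j' at position 2: consonant
  'a' at position 3: vowel (running total: 2)
  'b' at position 4: consonant
  'g' at position 5: consonant
  'j' at position 6: consonant
  'k' at position 7: consonant
  'o' at position 8: vowel (running total: 3)
  'n' at position 9: consonant
Total vowels: 3

3


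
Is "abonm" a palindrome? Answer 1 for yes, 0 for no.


Input: abonm
Reversed: mnoba
  Compare pos 0 ('a') with pos 4 ('m'): MISMATCH
  Compare pos 1 ('b') with pos 3 ('n'): MISMATCH
Result: not a palindrome

0


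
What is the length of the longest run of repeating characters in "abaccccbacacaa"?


Input: "abaccccbacacaa"
Scanning for longest run:
  Position 1 ('b'): new char, reset run to 1
  Position 2 ('a'): new char, reset run to 1
  Position 3 ('c'): new char, reset run to 1
  Position 4 ('c'): continues run of 'c', length=2
  Position 5 ('c'): continues run of 'c', length=3
  Position 6 ('c'): continues run of 'c', length=4
  Position 7 ('b'): new char, reset run to 1
  Position 8 ('a'): new char, reset run to 1
  Position 9 ('c'): new char, reset run to 1
  Position 10 ('a'): new char, reset run to 1
  Position 11 ('c'): new char, reset run to 1
  Position 12 ('a'): new char, reset run to 1
  Position 13 ('a'): continues run of 'a', length=2
Longest run: 'c' with length 4

4


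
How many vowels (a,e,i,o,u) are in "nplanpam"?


Input: nplanpam
Checking each character:
  'n' at position 0: consonant
  'p' at position 1: consonant
  'l' at position 2: consonant
  'a' at position 3: vowel (running total: 1)
  'n' at position 4: consonant
  'p' at position 5: consonant
  'a' at position 6: vowel (running total: 2)
  'm' at position 7: consonant
Total vowels: 2

2


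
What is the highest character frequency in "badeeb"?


Input: badeeb
Character counts:
  'a': 1
  'b': 2
  'd': 1
  'e': 2
Maximum frequency: 2

2


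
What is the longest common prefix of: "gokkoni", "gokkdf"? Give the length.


Words: gokkoni, gokkdf
  Position 0: all 'g' => match
  Position 1: all 'o' => match
  Position 2: all 'k' => match
  Position 3: all 'k' => match
  Position 4: ('o', 'd') => mismatch, stop
LCP = "gokk" (length 4)

4


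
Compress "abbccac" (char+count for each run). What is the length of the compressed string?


Input: abbccac
Runs:
  'a' x 1 => "a1"
  'b' x 2 => "b2"
  'c' x 2 => "c2"
  'a' x 1 => "a1"
  'c' x 1 => "c1"
Compressed: "a1b2c2a1c1"
Compressed length: 10

10


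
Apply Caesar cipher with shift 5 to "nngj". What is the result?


Caesar cipher: shift "nngj" by 5
  'n' (pos 13) + 5 = pos 18 = 's'
  'n' (pos 13) + 5 = pos 18 = 's'
  'g' (pos 6) + 5 = pos 11 = 'l'
  'j' (pos 9) + 5 = pos 14 = 'o'
Result: sslo

sslo


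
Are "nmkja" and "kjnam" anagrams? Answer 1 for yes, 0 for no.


Strings: "nmkja", "kjnam"
Sorted first:  ajkmn
Sorted second: ajkmn
Sorted forms match => anagrams

1


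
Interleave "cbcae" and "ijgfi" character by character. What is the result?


Interleaving "cbcae" and "ijgfi":
  Position 0: 'c' from first, 'i' from second => "ci"
  Position 1: 'b' from first, 'j' from second => "bj"
  Position 2: 'c' from first, 'g' from second => "cg"
  Position 3: 'a' from first, 'f' from second => "af"
  Position 4: 'e' from first, 'i' from second => "ei"
Result: cibjcgafei

cibjcgafei


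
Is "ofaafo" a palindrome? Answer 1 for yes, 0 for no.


Input: ofaafo
Reversed: ofaafo
  Compare pos 0 ('o') with pos 5 ('o'): match
  Compare pos 1 ('f') with pos 4 ('f'): match
  Compare pos 2 ('a') with pos 3 ('a'): match
Result: palindrome

1


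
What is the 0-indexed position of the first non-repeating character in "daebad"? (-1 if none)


Input: daebad
Character frequencies:
  'a': 2
  'b': 1
  'd': 2
  'e': 1
Scanning left to right for freq == 1:
  Position 0 ('d'): freq=2, skip
  Position 1 ('a'): freq=2, skip
  Position 2 ('e'): unique! => answer = 2

2


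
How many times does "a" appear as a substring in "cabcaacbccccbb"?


Searching for "a" in "cabcaacbccccbb"
Scanning each position:
  Position 0: "c" => no
  Position 1: "a" => MATCH
  Position 2: "b" => no
  Position 3: "c" => no
  Position 4: "a" => MATCH
  Position 5: "a" => MATCH
  Position 6: "c" => no
  Position 7: "b" => no
  Position 8: "c" => no
  Position 9: "c" => no
  Position 10: "c" => no
  Position 11: "c" => no
  Position 12: "b" => no
  Position 13: "b" => no
Total occurrences: 3

3


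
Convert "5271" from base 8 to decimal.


Input: "5271" in base 8
Positional expansion:
  Digit '5' (value 5) x 8^3 = 2560
  Digit '2' (value 2) x 8^2 = 128
  Digit '7' (value 7) x 8^1 = 56
  Digit '1' (value 1) x 8^0 = 1
Sum = 2745

2745


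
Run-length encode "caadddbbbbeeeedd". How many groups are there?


Input: caadddbbbbeeeedd
Scanning for consecutive runs:
  Group 1: 'c' x 1 (positions 0-0)
  Group 2: 'a' x 2 (positions 1-2)
  Group 3: 'd' x 3 (positions 3-5)
  Group 4: 'b' x 4 (positions 6-9)
  Group 5: 'e' x 4 (positions 10-13)
  Group 6: 'd' x 2 (positions 14-15)
Total groups: 6

6


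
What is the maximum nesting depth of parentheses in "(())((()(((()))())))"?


Input: "(())((()(((()))())))"
Tracking depth:
  Position 0 '(': depth becomes 1
  Position 1 '(': depth becomes 2
  Position 2 ')': depth becomes 1
  Position 3 ')': depth becomes 0
  Position 4 '(': depth becomes 1
  Position 5 '(': depth becomes 2
  Position 6 '(': depth becomes 3
  Position 7 ')': depth becomes 2
  Position 8 '(': depth becomes 3
  Position 9 '(': depth becomes 4
  Position 10 '(': depth becomes 5
  Position 11 '(': depth becomes 6
  Position 12 ')': depth becomes 5
  Position 13 ')': depth becomes 4
  Position 14 ')': depth becomes 3
  Position 15 '(': depth becomes 4
  Position 16 ')': depth becomes 3
  Position 17 ')': depth becomes 2
  Position 18 ')': depth becomes 1
  Position 19 ')': depth becomes 0
Maximum depth reached: 6

6


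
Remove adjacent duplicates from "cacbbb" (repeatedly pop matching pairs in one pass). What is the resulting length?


Input: cacbbb
Stack-based adjacent duplicate removal:
  Read 'c': push. Stack: c
  Read 'a': push. Stack: ca
  Read 'c': push. Stack: cac
  Read 'b': push. Stack: cacb
  Read 'b': matches stack top 'b' => pop. Stack: cac
  Read 'b': push. Stack: cacb
Final stack: "cacb" (length 4)

4


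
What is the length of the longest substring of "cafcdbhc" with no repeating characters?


Input: "cafcdbhc"
Sliding window (track last position of each char):
  Position 0 ('c'): window [0,0] length 1 -- new best
  Position 1 ('a'): window [0,1] length 2 -- new best
  Position 2 ('f'): window [0,2] length 3 -- new best
  Position 3 ('c'): repeat (last at 0), move window start to 1
  Position 3 ('c'): window [1,3] length 3
  Position 4 ('d'): window [1,4] length 4 -- new best
  Position 5 ('b'): window [1,5] length 5 -- new best
  Position 6 ('h'): window [1,6] length 6 -- new best
  Position 7 ('c'): repeat (last at 3), move window start to 4
  Position 7 ('c'): window [4,7] length 4
Longest substring with no repeats: "afcdbh" with length 6

6


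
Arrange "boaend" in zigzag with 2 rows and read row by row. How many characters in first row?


Zigzag "boaend" into 2 rows:
Placing characters:
  'b' => row 0
  'o' => row 1
  'a' => row 0
  'e' => row 1
  'n' => row 0
  'd' => row 1
Rows:
  Row 0: "ban"
  Row 1: "oed"
First row length: 3

3


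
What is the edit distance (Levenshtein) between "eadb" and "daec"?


Computing edit distance: "eadb" -> "daec"
DP table:
           d    a    e    c
      0    1    2    3    4
  e   1    1    2    2    3
  a   2    2    1    2    3
  d   3    2    2    2    3
  b   4    3    3    3    3
Edit distance = dp[4][4] = 3

3


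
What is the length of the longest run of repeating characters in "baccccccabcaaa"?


Input: "baccccccabcaaa"
Scanning for longest run:
  Position 1 ('a'): new char, reset run to 1
  Position 2 ('c'): new char, reset run to 1
  Position 3 ('c'): continues run of 'c', length=2
  Position 4 ('c'): continues run of 'c', length=3
  Position 5 ('c'): continues run of 'c', length=4
  Position 6 ('c'): continues run of 'c', length=5
  Position 7 ('c'): continues run of 'c', length=6
  Position 8 ('a'): new char, reset run to 1
  Position 9 ('b'): new char, reset run to 1
  Position 10 ('c'): new char, reset run to 1
  Position 11 ('a'): new char, reset run to 1
  Position 12 ('a'): continues run of 'a', length=2
  Position 13 ('a'): continues run of 'a', length=3
Longest run: 'c' with length 6

6


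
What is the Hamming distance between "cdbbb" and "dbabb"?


Comparing "cdbbb" and "dbabb" position by position:
  Position 0: 'c' vs 'd' => differ
  Position 1: 'd' vs 'b' => differ
  Position 2: 'b' vs 'a' => differ
  Position 3: 'b' vs 'b' => same
  Position 4: 'b' vs 'b' => same
Total differences (Hamming distance): 3

3


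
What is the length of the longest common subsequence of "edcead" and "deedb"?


LCS of "edcead" and "deedb"
DP table:
           d    e    e    d    b
      0    0    0    0    0    0
  e   0    0    1    1    1    1
  d   0    1    1    1    2    2
  c   0    1    1    1    2    2
  e   0    1    2    2    2    2
  a   0    1    2    2    2    2
  d   0    1    2    2    3    3
LCS length = dp[6][5] = 3

3


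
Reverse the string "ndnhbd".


Input: ndnhbd
Reading characters right to left:
  Position 5: 'd'
  Position 4: 'b'
  Position 3: 'h'
  Position 2: 'n'
  Position 1: 'd'
  Position 0: 'n'
Reversed: dbhndn

dbhndn


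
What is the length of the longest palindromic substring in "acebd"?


Input: "acebd"
Checking substrings for palindromes:
  No multi-char palindromic substrings found
Longest palindromic substring: "a" with length 1

1


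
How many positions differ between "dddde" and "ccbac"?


Comparing "dddde" and "ccbac" position by position:
  Position 0: 'd' vs 'c' => DIFFER
  Position 1: 'd' vs 'c' => DIFFER
  Position 2: 'd' vs 'b' => DIFFER
  Position 3: 'd' vs 'a' => DIFFER
  Position 4: 'e' vs 'c' => DIFFER
Positions that differ: 5

5


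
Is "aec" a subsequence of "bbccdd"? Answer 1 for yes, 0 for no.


Check if "aec" is a subsequence of "bbccdd"
Greedy scan:
  Position 0 ('b'): no match needed
  Position 1 ('b'): no match needed
  Position 2 ('c'): no match needed
  Position 3 ('c'): no match needed
  Position 4 ('d'): no match needed
  Position 5 ('d'): no match needed
Only matched 0/3 characters => not a subsequence

0


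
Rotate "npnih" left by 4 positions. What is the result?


Input: "npnih", rotate left by 4
First 4 characters: "npni"
Remaining characters: "h"
Concatenate remaining + first: "h" + "npni" = "hnpni"

hnpni


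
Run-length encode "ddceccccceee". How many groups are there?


Input: ddceccccceee
Scanning for consecutive runs:
  Group 1: 'd' x 2 (positions 0-1)
  Group 2: 'c' x 1 (positions 2-2)
  Group 3: 'e' x 1 (positions 3-3)
  Group 4: 'c' x 5 (positions 4-8)
  Group 5: 'e' x 3 (positions 9-11)
Total groups: 5

5


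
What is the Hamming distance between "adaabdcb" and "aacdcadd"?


Comparing "adaabdcb" and "aacdcadd" position by position:
  Position 0: 'a' vs 'a' => same
  Position 1: 'd' vs 'a' => differ
  Position 2: 'a' vs 'c' => differ
  Position 3: 'a' vs 'd' => differ
  Position 4: 'b' vs 'c' => differ
  Position 5: 'd' vs 'a' => differ
  Position 6: 'c' vs 'd' => differ
  Position 7: 'b' vs 'd' => differ
Total differences (Hamming distance): 7

7


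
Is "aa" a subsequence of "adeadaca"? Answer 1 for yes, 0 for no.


Check if "aa" is a subsequence of "adeadaca"
Greedy scan:
  Position 0 ('a'): matches sub[0] = 'a'
  Position 1 ('d'): no match needed
  Position 2 ('e'): no match needed
  Position 3 ('a'): matches sub[1] = 'a'
  Position 4 ('d'): no match needed
  Position 5 ('a'): no match needed
  Position 6 ('c'): no match needed
  Position 7 ('a'): no match needed
All 2 characters matched => is a subsequence

1


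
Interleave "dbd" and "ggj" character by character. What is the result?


Interleaving "dbd" and "ggj":
  Position 0: 'd' from first, 'g' from second => "dg"
  Position 1: 'b' from first, 'g' from second => "bg"
  Position 2: 'd' from first, 'j' from second => "dj"
Result: dgbgdj

dgbgdj


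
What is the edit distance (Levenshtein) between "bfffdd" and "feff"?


Computing edit distance: "bfffdd" -> "feff"
DP table:
           f    e    f    f
      0    1    2    3    4
  b   1    1    2    3    4
  f   2    1    2    2    3
  f   3    2    2    2    2
  f   4    3    3    2    2
  d   5    4    4    3    3
  d   6    5    5    4    4
Edit distance = dp[6][4] = 4

4


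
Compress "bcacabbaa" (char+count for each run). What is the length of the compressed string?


Input: bcacabbaa
Runs:
  'b' x 1 => "b1"
  'c' x 1 => "c1"
  'a' x 1 => "a1"
  'c' x 1 => "c1"
  'a' x 1 => "a1"
  'b' x 2 => "b2"
  'a' x 2 => "a2"
Compressed: "b1c1a1c1a1b2a2"
Compressed length: 14

14


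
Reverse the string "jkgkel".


Input: jkgkel
Reading characters right to left:
  Position 5: 'l'
  Position 4: 'e'
  Position 3: 'k'
  Position 2: 'g'
  Position 1: 'k'
  Position 0: 'j'
Reversed: lekgkj

lekgkj


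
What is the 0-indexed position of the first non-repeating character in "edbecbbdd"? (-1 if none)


Input: edbecbbdd
Character frequencies:
  'b': 3
  'c': 1
  'd': 3
  'e': 2
Scanning left to right for freq == 1:
  Position 0 ('e'): freq=2, skip
  Position 1 ('d'): freq=3, skip
  Position 2 ('b'): freq=3, skip
  Position 3 ('e'): freq=2, skip
  Position 4 ('c'): unique! => answer = 4

4


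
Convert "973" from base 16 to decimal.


Input: "973" in base 16
Positional expansion:
  Digit '9' (value 9) x 16^2 = 2304
  Digit '7' (value 7) x 16^1 = 112
  Digit '3' (value 3) x 16^0 = 3
Sum = 2419

2419


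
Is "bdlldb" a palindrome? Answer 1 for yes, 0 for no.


Input: bdlldb
Reversed: bdlldb
  Compare pos 0 ('b') with pos 5 ('b'): match
  Compare pos 1 ('d') with pos 4 ('d'): match
  Compare pos 2 ('l') with pos 3 ('l'): match
Result: palindrome

1


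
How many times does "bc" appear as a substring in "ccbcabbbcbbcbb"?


Searching for "bc" in "ccbcabbbcbbcbb"
Scanning each position:
  Position 0: "cc" => no
  Position 1: "cb" => no
  Position 2: "bc" => MATCH
  Position 3: "ca" => no
  Position 4: "ab" => no
  Position 5: "bb" => no
  Position 6: "bb" => no
  Position 7: "bc" => MATCH
  Position 8: "cb" => no
  Position 9: "bb" => no
  Position 10: "bc" => MATCH
  Position 11: "cb" => no
  Position 12: "bb" => no
Total occurrences: 3

3


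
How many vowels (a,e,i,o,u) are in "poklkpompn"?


Input: poklkpompn
Checking each character:
  'p' at position 0: consonant
  'o' at position 1: vowel (running total: 1)
  'k' at position 2: consonant
  'l' at position 3: consonant
  'k' at position 4: consonant
  'p' at position 5: consonant
  'o' at position 6: vowel (running total: 2)
  'm' at position 7: consonant
  'p' at position 8: consonant
  'n' at position 9: consonant
Total vowels: 2

2


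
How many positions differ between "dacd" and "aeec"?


Comparing "dacd" and "aeec" position by position:
  Position 0: 'd' vs 'a' => DIFFER
  Position 1: 'a' vs 'e' => DIFFER
  Position 2: 'c' vs 'e' => DIFFER
  Position 3: 'd' vs 'c' => DIFFER
Positions that differ: 4

4


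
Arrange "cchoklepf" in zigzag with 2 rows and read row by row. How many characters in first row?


Zigzag "cchoklepf" into 2 rows:
Placing characters:
  'c' => row 0
  'c' => row 1
  'h' => row 0
  'o' => row 1
  'k' => row 0
  'l' => row 1
  'e' => row 0
  'p' => row 1
  'f' => row 0
Rows:
  Row 0: "chkef"
  Row 1: "colp"
First row length: 5

5


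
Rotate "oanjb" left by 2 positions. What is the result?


Input: "oanjb", rotate left by 2
First 2 characters: "oa"
Remaining characters: "njb"
Concatenate remaining + first: "njb" + "oa" = "njboa"

njboa


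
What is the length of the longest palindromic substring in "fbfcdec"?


Input: "fbfcdec"
Checking substrings for palindromes:
  [0:3] "fbf" (len 3) => palindrome
Longest palindromic substring: "fbf" with length 3

3


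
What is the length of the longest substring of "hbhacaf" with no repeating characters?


Input: "hbhacaf"
Sliding window (track last position of each char):
  Position 0 ('h'): window [0,0] length 1 -- new best
  Position 1 ('b'): window [0,1] length 2 -- new best
  Position 2 ('h'): repeat (last at 0), move window start to 1
  Position 2 ('h'): window [1,2] length 2
  Position 3 ('a'): window [1,3] length 3 -- new best
  Position 4 ('c'): window [1,4] length 4 -- new best
  Position 5 ('a'): repeat (last at 3), move window start to 4
  Position 5 ('a'): window [4,5] length 2
  Position 6 ('f'): window [4,6] length 3
Longest substring with no repeats: "bhac" with length 4

4


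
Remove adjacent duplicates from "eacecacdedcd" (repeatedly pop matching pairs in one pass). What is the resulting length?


Input: eacecacdedcd
Stack-based adjacent duplicate removal:
  Read 'e': push. Stack: e
  Read 'a': push. Stack: ea
  Read 'c': push. Stack: eac
  Read 'e': push. Stack: eace
  Read 'c': push. Stack: eacec
  Read 'a': push. Stack: eaceca
  Read 'c': push. Stack: eacecac
  Read 'd': push. Stack: eacecacd
  Read 'e': push. Stack: eacecacde
  Read 'd': push. Stack: eacecacded
  Read 'c': push. Stack: eacecacdedc
  Read 'd': push. Stack: eacecacdedcd
Final stack: "eacecacdedcd" (length 12)

12


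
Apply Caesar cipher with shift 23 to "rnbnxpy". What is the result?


Caesar cipher: shift "rnbnxpy" by 23
  'r' (pos 17) + 23 = pos 14 = 'o'
  'n' (pos 13) + 23 = pos 10 = 'k'
  'b' (pos 1) + 23 = pos 24 = 'y'
  'n' (pos 13) + 23 = pos 10 = 'k'
  'x' (pos 23) + 23 = pos 20 = 'u'
  'p' (pos 15) + 23 = pos 12 = 'm'
  'y' (pos 24) + 23 = pos 21 = 'v'
Result: okykumv

okykumv


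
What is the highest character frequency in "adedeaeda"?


Input: adedeaeda
Character counts:
  'a': 3
  'd': 3
  'e': 3
Maximum frequency: 3

3


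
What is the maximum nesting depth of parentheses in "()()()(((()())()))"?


Input: "()()()(((()())()))"
Tracking depth:
  Position 0 '(': depth becomes 1
  Position 1 ')': depth becomes 0
  Position 2 '(': depth becomes 1
  Position 3 ')': depth becomes 0
  Position 4 '(': depth becomes 1
  Position 5 ')': depth becomes 0
  Position 6 '(': depth becomes 1
  Position 7 '(': depth becomes 2
  Position 8 '(': depth becomes 3
  Position 9 '(': depth becomes 4
  Position 10 ')': depth becomes 3
  Position 11 '(': depth becomes 4
  Position 12 ')': depth becomes 3
  Position 13 ')': depth becomes 2
  Position 14 '(': depth becomes 3
  Position 15 ')': depth becomes 2
  Position 16 ')': depth becomes 1
  Position 17 ')': depth becomes 0
Maximum depth reached: 4

4


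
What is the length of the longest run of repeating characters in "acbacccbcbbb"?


Input: "acbacccbcbbb"
Scanning for longest run:
  Position 1 ('c'): new char, reset run to 1
  Position 2 ('b'): new char, reset run to 1
  Position 3 ('a'): new char, reset run to 1
  Position 4 ('c'): new char, reset run to 1
  Position 5 ('c'): continues run of 'c', length=2
  Position 6 ('c'): continues run of 'c', length=3
  Position 7 ('b'): new char, reset run to 1
  Position 8 ('c'): new char, reset run to 1
  Position 9 ('b'): new char, reset run to 1
  Position 10 ('b'): continues run of 'b', length=2
  Position 11 ('b'): continues run of 'b', length=3
Longest run: 'c' with length 3

3


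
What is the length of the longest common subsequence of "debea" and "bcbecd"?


LCS of "debea" and "bcbecd"
DP table:
           b    c    b    e    c    d
      0    0    0    0    0    0    0
  d   0    0    0    0    0    0    1
  e   0    0    0    0    1    1    1
  b   0    1    1    1    1    1    1
  e   0    1    1    1    2    2    2
  a   0    1    1    1    2    2    2
LCS length = dp[5][6] = 2

2


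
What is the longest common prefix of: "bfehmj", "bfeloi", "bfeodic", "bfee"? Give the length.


Words: bfehmj, bfeloi, bfeodic, bfee
  Position 0: all 'b' => match
  Position 1: all 'f' => match
  Position 2: all 'e' => match
  Position 3: ('h', 'l', 'o', 'e') => mismatch, stop
LCP = "bfe" (length 3)

3


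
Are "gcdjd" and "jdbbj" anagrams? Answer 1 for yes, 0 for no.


Strings: "gcdjd", "jdbbj"
Sorted first:  cddgj
Sorted second: bbdjj
Differ at position 0: 'c' vs 'b' => not anagrams

0


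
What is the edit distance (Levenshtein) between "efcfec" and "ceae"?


Computing edit distance: "efcfec" -> "ceae"
DP table:
           c    e    a    e
      0    1    2    3    4
  e   1    1    1    2    3
  f   2    2    2    2    3
  c   3    2    3    3    3
  f   4    3    3    4    4
  e   5    4    3    4    4
  c   6    5    4    4    5
Edit distance = dp[6][4] = 5

5


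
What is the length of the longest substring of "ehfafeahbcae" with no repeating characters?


Input: "ehfafeahbcae"
Sliding window (track last position of each char):
  Position 0 ('e'): window [0,0] length 1 -- new best
  Position 1 ('h'): window [0,1] length 2 -- new best
  Position 2 ('f'): window [0,2] length 3 -- new best
  Position 3 ('a'): window [0,3] length 4 -- new best
  Position 4 ('f'): repeat (last at 2), move window start to 3
  Position 4 ('f'): window [3,4] length 2
  Position 5 ('e'): window [3,5] length 3
  Position 6 ('a'): repeat (last at 3), move window start to 4
  Position 6 ('a'): window [4,6] length 3
  Position 7 ('h'): window [4,7] length 4
  Position 8 ('b'): window [4,8] length 5 -- new best
  Position 9 ('c'): window [4,9] length 6 -- new best
  Position 10 ('a'): repeat (last at 6), move window start to 7
  Position 10 ('a'): window [7,10] length 4
  Position 11 ('e'): window [7,11] length 5
Longest substring with no repeats: "feahbc" with length 6

6


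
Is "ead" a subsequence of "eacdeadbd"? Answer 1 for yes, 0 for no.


Check if "ead" is a subsequence of "eacdeadbd"
Greedy scan:
  Position 0 ('e'): matches sub[0] = 'e'
  Position 1 ('a'): matches sub[1] = 'a'
  Position 2 ('c'): no match needed
  Position 3 ('d'): matches sub[2] = 'd'
  Position 4 ('e'): no match needed
  Position 5 ('a'): no match needed
  Position 6 ('d'): no match needed
  Position 7 ('b'): no match needed
  Position 8 ('d'): no match needed
All 3 characters matched => is a subsequence

1


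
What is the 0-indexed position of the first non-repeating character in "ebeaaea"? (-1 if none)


Input: ebeaaea
Character frequencies:
  'a': 3
  'b': 1
  'e': 3
Scanning left to right for freq == 1:
  Position 0 ('e'): freq=3, skip
  Position 1 ('b'): unique! => answer = 1

1


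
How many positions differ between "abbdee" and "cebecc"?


Comparing "abbdee" and "cebecc" position by position:
  Position 0: 'a' vs 'c' => DIFFER
  Position 1: 'b' vs 'e' => DIFFER
  Position 2: 'b' vs 'b' => same
  Position 3: 'd' vs 'e' => DIFFER
  Position 4: 'e' vs 'c' => DIFFER
  Position 5: 'e' vs 'c' => DIFFER
Positions that differ: 5

5


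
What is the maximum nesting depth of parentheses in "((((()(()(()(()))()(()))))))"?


Input: "((((()(()(()(()))()(()))))))"
Tracking depth:
  Position 0 '(': depth becomes 1
  Position 1 '(': depth becomes 2
  Position 2 '(': depth becomes 3
  Position 3 '(': depth becomes 4
  Position 4 '(': depth becomes 5
  Position 5 ')': depth becomes 4
  Position 6 '(': depth becomes 5
  Position 7 '(': depth becomes 6
  Position 8 ')': depth becomes 5
  Position 9 '(': depth becomes 6
  Position 10 '(': depth becomes 7
  Position 11 ')': depth becomes 6
  Position 12 '(': depth becomes 7
  Position 13 '(': depth becomes 8
  Position 14 ')': depth becomes 7
  Position 15 ')': depth becomes 6
  Position 16 ')': depth becomes 5
  Position 17 '(': depth becomes 6
  Position 18 ')': depth becomes 5
  Position 19 '(': depth becomes 6
  Position 20 '(': depth becomes 7
  Position 21 ')': depth becomes 6
  Position 22 ')': depth becomes 5
  Position 23 ')': depth becomes 4
  Position 24 ')': depth becomes 3
  Position 25 ')': depth becomes 2
  Position 26 ')': depth becomes 1
  Position 27 ')': depth becomes 0
Maximum depth reached: 8

8


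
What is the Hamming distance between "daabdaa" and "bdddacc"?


Comparing "daabdaa" and "bdddacc" position by position:
  Position 0: 'd' vs 'b' => differ
  Position 1: 'a' vs 'd' => differ
  Position 2: 'a' vs 'd' => differ
  Position 3: 'b' vs 'd' => differ
  Position 4: 'd' vs 'a' => differ
  Position 5: 'a' vs 'c' => differ
  Position 6: 'a' vs 'c' => differ
Total differences (Hamming distance): 7

7


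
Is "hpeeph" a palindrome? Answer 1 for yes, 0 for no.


Input: hpeeph
Reversed: hpeeph
  Compare pos 0 ('h') with pos 5 ('h'): match
  Compare pos 1 ('p') with pos 4 ('p'): match
  Compare pos 2 ('e') with pos 3 ('e'): match
Result: palindrome

1


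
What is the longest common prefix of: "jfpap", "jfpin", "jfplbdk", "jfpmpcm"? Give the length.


Words: jfpap, jfpin, jfplbdk, jfpmpcm
  Position 0: all 'j' => match
  Position 1: all 'f' => match
  Position 2: all 'p' => match
  Position 3: ('a', 'i', 'l', 'm') => mismatch, stop
LCP = "jfp" (length 3)

3


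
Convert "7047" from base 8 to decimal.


Input: "7047" in base 8
Positional expansion:
  Digit '7' (value 7) x 8^3 = 3584
  Digit '0' (value 0) x 8^2 = 0
  Digit '4' (value 4) x 8^1 = 32
  Digit '7' (value 7) x 8^0 = 7
Sum = 3623

3623


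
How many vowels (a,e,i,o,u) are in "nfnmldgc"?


Input: nfnmldgc
Checking each character:
  'n' at position 0: consonant
  'f' at position 1: consonant
  'n' at position 2: consonant
  'm' at position 3: consonant
  'l' at position 4: consonant
  'd' at position 5: consonant
  'g' at position 6: consonant
  'c' at position 7: consonant
Total vowels: 0

0


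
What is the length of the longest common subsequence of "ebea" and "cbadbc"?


LCS of "ebea" and "cbadbc"
DP table:
           c    b    a    d    b    c
      0    0    0    0    0    0    0
  e   0    0    0    0    0    0    0
  b   0    0    1    1    1    1    1
  e   0    0    1    1    1    1    1
  a   0    0    1    2    2    2    2
LCS length = dp[4][6] = 2

2


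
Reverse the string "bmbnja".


Input: bmbnja
Reading characters right to left:
  Position 5: 'a'
  Position 4: 'j'
  Position 3: 'n'
  Position 2: 'b'
  Position 1: 'm'
  Position 0: 'b'
Reversed: ajnbmb

ajnbmb


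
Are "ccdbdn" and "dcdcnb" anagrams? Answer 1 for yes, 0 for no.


Strings: "ccdbdn", "dcdcnb"
Sorted first:  bccddn
Sorted second: bccddn
Sorted forms match => anagrams

1


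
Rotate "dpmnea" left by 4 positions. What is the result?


Input: "dpmnea", rotate left by 4
First 4 characters: "dpmn"
Remaining characters: "ea"
Concatenate remaining + first: "ea" + "dpmn" = "eadpmn"

eadpmn


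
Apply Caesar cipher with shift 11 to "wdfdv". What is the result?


Caesar cipher: shift "wdfdv" by 11
  'w' (pos 22) + 11 = pos 7 = 'h'
  'd' (pos 3) + 11 = pos 14 = 'o'
  'f' (pos 5) + 11 = pos 16 = 'q'
  'd' (pos 3) + 11 = pos 14 = 'o'
  'v' (pos 21) + 11 = pos 6 = 'g'
Result: hoqog

hoqog


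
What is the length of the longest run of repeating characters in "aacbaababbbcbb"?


Input: "aacbaababbbcbb"
Scanning for longest run:
  Position 1 ('a'): continues run of 'a', length=2
  Position 2 ('c'): new char, reset run to 1
  Position 3 ('b'): new char, reset run to 1
  Position 4 ('a'): new char, reset run to 1
  Position 5 ('a'): continues run of 'a', length=2
  Position 6 ('b'): new char, reset run to 1
  Position 7 ('a'): new char, reset run to 1
  Position 8 ('b'): new char, reset run to 1
  Position 9 ('b'): continues run of 'b', length=2
  Position 10 ('b'): continues run of 'b', length=3
  Position 11 ('c'): new char, reset run to 1
  Position 12 ('b'): new char, reset run to 1
  Position 13 ('b'): continues run of 'b', length=2
Longest run: 'b' with length 3

3


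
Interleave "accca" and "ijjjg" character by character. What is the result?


Interleaving "accca" and "ijjjg":
  Position 0: 'a' from first, 'i' from second => "ai"
  Position 1: 'c' from first, 'j' from second => "cj"
  Position 2: 'c' from first, 'j' from second => "cj"
  Position 3: 'c' from first, 'j' from second => "cj"
  Position 4: 'a' from first, 'g' from second => "ag"
Result: aicjcjcjag

aicjcjcjag


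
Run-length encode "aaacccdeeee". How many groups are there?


Input: aaacccdeeee
Scanning for consecutive runs:
  Group 1: 'a' x 3 (positions 0-2)
  Group 2: 'c' x 3 (positions 3-5)
  Group 3: 'd' x 1 (positions 6-6)
  Group 4: 'e' x 4 (positions 7-10)
Total groups: 4

4


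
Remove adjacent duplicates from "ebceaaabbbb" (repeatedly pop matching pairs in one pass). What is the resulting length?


Input: ebceaaabbbb
Stack-based adjacent duplicate removal:
  Read 'e': push. Stack: e
  Read 'b': push. Stack: eb
  Read 'c': push. Stack: ebc
  Read 'e': push. Stack: ebce
  Read 'a': push. Stack: ebcea
  Read 'a': matches stack top 'a' => pop. Stack: ebce
  Read 'a': push. Stack: ebcea
  Read 'b': push. Stack: ebceab
  Read 'b': matches stack top 'b' => pop. Stack: ebcea
  Read 'b': push. Stack: ebceab
  Read 'b': matches stack top 'b' => pop. Stack: ebcea
Final stack: "ebcea" (length 5)

5
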